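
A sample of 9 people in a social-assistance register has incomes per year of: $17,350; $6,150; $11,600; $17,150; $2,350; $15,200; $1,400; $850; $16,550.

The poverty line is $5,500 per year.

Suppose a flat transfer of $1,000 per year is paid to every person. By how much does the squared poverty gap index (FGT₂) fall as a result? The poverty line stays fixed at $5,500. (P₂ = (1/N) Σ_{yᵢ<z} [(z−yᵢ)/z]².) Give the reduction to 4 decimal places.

0.0764

Before: below the line — $850, $1,400, $2,350; squared poverty gap index (FGT₂) = 0.177612.
After the $1,000 transfer: below the line — $1,850, $2,400, $3,350; squared poverty gap index (FGT₂) = 0.101212.
Reduction = 0.177612 − 0.101212 = 0.0764.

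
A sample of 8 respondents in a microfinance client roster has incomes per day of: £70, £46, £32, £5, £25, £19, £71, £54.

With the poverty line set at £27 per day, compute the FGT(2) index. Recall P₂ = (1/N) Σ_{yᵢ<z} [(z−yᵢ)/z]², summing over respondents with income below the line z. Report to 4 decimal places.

Incomes under z: £5, £19, £25 (q = 3 of N = 8).
Normalized shortfalls: (27−5)/27 = 0.8148; (27−19)/27 = 0.2963; (27−25)/27 = 0.0741.
Squared: 0.6639; 0.0878; 0.0055.
Sum = 0.757202; P₂ = 0.757202 / 8 = 0.0947.

0.0947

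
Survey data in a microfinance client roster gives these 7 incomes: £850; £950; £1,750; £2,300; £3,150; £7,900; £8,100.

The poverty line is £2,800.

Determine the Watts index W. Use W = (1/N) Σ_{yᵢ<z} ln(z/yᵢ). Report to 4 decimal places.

0.4200

Poor units: £850, £950, £1,750, £2,300 (q = 4 of N = 7).
Log gaps: ln(2800/850) = 1.1921; ln(2800/950) = 1.0809; ln(2800/1750) = 0.4700; ln(2800/2300) = 0.1967.
W = 2.939765 / 7 = 0.4200.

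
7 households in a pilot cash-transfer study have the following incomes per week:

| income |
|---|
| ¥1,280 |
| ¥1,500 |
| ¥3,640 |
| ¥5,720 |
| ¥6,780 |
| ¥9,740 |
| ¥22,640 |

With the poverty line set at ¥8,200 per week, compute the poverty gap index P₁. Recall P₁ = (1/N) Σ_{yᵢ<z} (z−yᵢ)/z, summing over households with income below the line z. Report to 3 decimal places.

Below the line: ¥1,280, ¥1,500, ¥3,640, ¥5,720, ¥6,780 (q = 5 of N = 7).
Relative gaps: (8200−1280)/8200 = 0.8439; (8200−1500)/8200 = 0.8171; (8200−3640)/8200 = 0.5561; (8200−5720)/8200 = 0.3024; (8200−6780)/8200 = 0.1732.
Σ = 2.692683. Dividing by the full population N = 7 gives P₁ = 0.385.

0.385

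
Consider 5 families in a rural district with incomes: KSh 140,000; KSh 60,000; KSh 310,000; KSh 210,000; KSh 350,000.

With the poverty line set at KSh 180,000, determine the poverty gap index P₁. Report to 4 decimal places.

Poor units: KSh 60,000, KSh 140,000 (q = 2 of N = 5).
Normalized shortfalls: (180000−60000)/180000 = 0.6667; (180000−140000)/180000 = 0.2222.
Σ = 0.888889. Dividing by the full population N = 5 gives P₁ = 0.1778.

0.1778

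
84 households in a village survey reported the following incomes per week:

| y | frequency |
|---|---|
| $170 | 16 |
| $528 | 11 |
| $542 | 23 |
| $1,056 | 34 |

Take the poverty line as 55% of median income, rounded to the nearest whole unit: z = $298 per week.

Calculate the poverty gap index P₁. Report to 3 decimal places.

0.082

Poor units: 16×$170 (q = 16 of N = 84).
Normalized shortfalls: (298−170)/298 = 0.4295 (×16).
Σ = 6.872483. Dividing by the full population N = 84 gives P₁ = 0.082.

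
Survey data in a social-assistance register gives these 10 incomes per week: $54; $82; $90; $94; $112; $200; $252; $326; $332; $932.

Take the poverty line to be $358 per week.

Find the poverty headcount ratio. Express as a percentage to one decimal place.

90.0%

9 of the 10 households have income below $358.
H = 9/10 = 90.0%.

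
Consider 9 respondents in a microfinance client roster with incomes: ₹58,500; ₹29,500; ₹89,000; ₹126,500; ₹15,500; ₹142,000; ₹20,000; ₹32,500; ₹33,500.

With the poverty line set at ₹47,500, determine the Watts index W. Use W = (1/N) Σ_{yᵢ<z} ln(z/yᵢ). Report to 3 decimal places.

Poor units: ₹15,500, ₹20,000, ₹29,500, ₹32,500, ₹33,500 (q = 5 of N = 9).
Log shortfalls: ln(47500/15500) = 1.1199; ln(47500/20000) = 0.8650; ln(47500/29500) = 0.4763; ln(47500/32500) = 0.3795; ln(47500/33500) = 0.3492.
W = 3.189900 / 9 = 0.354.

0.354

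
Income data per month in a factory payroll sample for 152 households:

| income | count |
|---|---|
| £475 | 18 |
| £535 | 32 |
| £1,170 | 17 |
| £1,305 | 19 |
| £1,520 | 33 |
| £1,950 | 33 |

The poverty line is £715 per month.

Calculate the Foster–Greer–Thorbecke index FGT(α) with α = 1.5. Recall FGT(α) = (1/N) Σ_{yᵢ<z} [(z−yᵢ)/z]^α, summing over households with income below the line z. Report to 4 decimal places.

Below the line: 18×£475, 32×£535 (q = 50 of N = 152).
Gap ratios (z−y)/z: (715−475)/715 = 0.3357 (×18); (715−535)/715 = 0.2517 (×32).
Raised to α = 1.5: 0.19447 (×18); 0.12631 (×32).
Sum = 7.542533; FGT(1.5) = 7.542533 / 152 = 0.0496.

0.0496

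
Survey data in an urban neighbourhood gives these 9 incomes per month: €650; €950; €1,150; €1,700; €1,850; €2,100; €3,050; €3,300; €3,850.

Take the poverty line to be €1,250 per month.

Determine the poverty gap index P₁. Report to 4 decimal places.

0.0889

Below z: €650, €950, €1,150 (q = 3 of N = 9).
Normalized shortfalls: (1250−650)/1250 = 0.4800; (1250−950)/1250 = 0.2400; (1250−1150)/1250 = 0.0800.
Σ = 0.800000. Dividing by the full population N = 9 gives P₁ = 0.0889.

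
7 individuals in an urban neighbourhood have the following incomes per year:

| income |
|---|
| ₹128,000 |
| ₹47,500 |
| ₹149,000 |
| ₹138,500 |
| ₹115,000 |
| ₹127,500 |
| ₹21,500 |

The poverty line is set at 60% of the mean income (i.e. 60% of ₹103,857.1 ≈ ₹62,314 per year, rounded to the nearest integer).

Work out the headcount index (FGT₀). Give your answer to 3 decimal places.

0.286

2 of the 7 individuals have income below ₹62,314.
H = 2/7 = 0.286.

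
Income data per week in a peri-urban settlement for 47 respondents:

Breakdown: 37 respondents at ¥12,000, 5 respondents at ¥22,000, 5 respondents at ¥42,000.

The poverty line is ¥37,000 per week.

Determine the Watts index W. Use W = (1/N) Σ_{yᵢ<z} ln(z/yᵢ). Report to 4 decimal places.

0.9417

Incomes under z: 37×¥12,000, 5×¥22,000 (q = 42 of N = 47).
Log shortfalls: ln(37000/12000) = 1.1260 (×37); ln(37000/22000) = 0.5199 (×5).
W = 44.261794 / 47 = 0.9417.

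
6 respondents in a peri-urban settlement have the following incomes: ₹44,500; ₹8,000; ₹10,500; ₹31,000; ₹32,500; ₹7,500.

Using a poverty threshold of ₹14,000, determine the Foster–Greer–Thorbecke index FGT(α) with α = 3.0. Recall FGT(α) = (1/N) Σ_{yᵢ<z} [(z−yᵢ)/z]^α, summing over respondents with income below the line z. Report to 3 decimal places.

0.032

Incomes under z: ₹7,500, ₹8,000, ₹10,500 (q = 3 of N = 6).
Normalized shortfalls: (14000−7500)/14000 = 0.4643; (14000−8000)/14000 = 0.4286; (14000−10500)/14000 = 0.2500.
Raised to α = 3.0: 0.10008; 0.07872; 0.01562.
Sum = 0.194424; FGT(3.0) = 0.194424 / 6 = 0.032.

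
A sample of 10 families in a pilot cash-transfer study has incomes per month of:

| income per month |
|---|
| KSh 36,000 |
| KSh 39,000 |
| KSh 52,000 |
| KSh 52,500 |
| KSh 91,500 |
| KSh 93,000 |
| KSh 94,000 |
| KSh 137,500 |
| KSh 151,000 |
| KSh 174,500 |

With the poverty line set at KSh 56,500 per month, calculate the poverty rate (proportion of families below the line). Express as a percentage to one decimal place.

4 of the 10 families have income below KSh 56,500.
H = 4/10 = 40.0%.

40.0%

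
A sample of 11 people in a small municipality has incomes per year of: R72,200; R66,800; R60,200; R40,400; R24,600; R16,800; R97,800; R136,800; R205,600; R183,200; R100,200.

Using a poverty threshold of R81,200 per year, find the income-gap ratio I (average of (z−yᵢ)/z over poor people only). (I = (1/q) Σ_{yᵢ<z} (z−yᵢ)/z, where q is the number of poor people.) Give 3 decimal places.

Incomes under z: R16,800, R24,600, R40,400, R60,200, R66,800, R72,200 (q = 6 of N = 11).
Relative gaps: 0.7931, 0.6970, 0.5025, 0.2586, 0.1773, 0.1108; sum = 2.539409.
The income-gap ratio divides by q (the poor only): 2.539409 / 6 = 0.423.

0.423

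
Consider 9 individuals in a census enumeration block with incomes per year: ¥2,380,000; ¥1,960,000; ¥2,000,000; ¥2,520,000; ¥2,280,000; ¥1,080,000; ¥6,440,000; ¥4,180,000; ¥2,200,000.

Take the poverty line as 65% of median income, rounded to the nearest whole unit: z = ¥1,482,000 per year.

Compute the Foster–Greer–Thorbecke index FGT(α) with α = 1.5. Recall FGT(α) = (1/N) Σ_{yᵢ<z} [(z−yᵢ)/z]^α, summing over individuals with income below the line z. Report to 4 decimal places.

0.0157

Below z: ¥1,080,000 (q = 1 of N = 9).
Normalized shortfalls: (1482000−1080000)/1482000 = 0.2713.
Raised to α = 1.5: 0.14128.
Sum = 0.141275; FGT(1.5) = 0.141275 / 9 = 0.0157.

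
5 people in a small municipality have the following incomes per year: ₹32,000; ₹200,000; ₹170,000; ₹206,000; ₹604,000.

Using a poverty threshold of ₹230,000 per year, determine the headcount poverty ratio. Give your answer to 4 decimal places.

0.8000

4 of the 5 people have income below ₹230,000.
H = 4/5 = 0.8000.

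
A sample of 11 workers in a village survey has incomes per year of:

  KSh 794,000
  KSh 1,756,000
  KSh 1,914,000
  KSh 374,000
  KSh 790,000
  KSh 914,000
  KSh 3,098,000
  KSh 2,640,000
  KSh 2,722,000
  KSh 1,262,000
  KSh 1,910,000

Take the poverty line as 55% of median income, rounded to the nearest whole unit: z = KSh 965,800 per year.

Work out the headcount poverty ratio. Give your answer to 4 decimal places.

4 of the 11 workers have income below KSh 965,800.
H = 4/11 = 0.3636.

0.3636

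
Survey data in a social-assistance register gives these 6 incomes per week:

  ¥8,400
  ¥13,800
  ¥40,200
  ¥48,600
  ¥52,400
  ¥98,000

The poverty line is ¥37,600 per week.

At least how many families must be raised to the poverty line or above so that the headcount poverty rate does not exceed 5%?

2

2 of the 6 families are poor, so H = 2/6 = 0.333.
A headcount ratio of at most 5% allows at most ⌊0.05 × 6⌋ = 0 poor families.
So at least 2 − 0 = 2 must be lifted.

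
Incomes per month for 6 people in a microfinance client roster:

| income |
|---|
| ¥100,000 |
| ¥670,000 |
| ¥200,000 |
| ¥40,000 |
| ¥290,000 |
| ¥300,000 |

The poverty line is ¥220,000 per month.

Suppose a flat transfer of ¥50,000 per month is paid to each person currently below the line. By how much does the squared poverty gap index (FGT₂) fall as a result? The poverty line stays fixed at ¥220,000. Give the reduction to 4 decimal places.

Before: below the line — ¥40,000, ¥100,000, ¥200,000; squared poverty gap index (FGT₂) = 0.162534.
After the ¥50,000 transfer: below the line — ¥90,000, ¥150,000; squared poverty gap index (FGT₂) = 0.075069.
Reduction = 0.162534 − 0.075069 = 0.0875.

0.0875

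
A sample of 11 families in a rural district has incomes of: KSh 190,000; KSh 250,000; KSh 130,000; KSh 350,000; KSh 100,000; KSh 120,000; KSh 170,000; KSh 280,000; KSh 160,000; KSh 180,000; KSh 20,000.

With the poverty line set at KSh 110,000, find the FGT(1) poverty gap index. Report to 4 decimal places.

0.0826

Poor units: KSh 20,000, KSh 100,000 (q = 2 of N = 11).
Shortfall ratios: (110000−20000)/110000 = 0.8182; (110000−100000)/110000 = 0.0909.
Σ = 0.909091. Dividing by the full population N = 11 gives P₁ = 0.0826.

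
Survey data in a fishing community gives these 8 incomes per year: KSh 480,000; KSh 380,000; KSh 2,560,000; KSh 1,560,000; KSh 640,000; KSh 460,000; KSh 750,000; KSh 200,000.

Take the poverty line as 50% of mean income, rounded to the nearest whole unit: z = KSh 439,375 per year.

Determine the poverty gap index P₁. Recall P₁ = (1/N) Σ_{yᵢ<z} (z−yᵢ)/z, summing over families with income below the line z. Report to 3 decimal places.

0.085

Poor units: KSh 200,000, KSh 380,000 (q = 2 of N = 8).
Gap ratios (z−y)/z: (439375−200000)/439375 = 0.5448; (439375−380000)/439375 = 0.1351.
Σ = 0.679943. Dividing by the full population N = 8 gives P₁ = 0.085.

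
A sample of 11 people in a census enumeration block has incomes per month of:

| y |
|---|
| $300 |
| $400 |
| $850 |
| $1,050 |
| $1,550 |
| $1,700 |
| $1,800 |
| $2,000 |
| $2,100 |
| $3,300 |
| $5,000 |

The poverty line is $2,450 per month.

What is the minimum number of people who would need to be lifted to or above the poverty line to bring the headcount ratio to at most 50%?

4

Currently q = 9 of N = 11 are below the line (H = 0.818).
A headcount ratio of at most 50% allows at most ⌊0.50 × 11⌋ = 5 poor people.
So at least 9 − 5 = 4 must be lifted.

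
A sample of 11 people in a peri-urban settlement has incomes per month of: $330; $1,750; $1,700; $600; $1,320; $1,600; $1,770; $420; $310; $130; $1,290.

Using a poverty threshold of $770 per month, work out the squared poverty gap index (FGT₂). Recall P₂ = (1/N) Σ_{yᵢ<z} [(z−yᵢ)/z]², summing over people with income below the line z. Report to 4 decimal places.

0.1481

Poor units: $130, $310, $330, $420, $600 (q = 5 of N = 11).
Normalized shortfalls: (770−130)/770 = 0.8312; (770−310)/770 = 0.5974; (770−330)/770 = 0.5714; (770−420)/770 = 0.4545; (770−600)/770 = 0.2208.
Squared: 0.6908; 0.3569; 0.3265; 0.2066; 0.0487.
Sum = 1.629617; P₂ = 1.629617 / 11 = 0.1481.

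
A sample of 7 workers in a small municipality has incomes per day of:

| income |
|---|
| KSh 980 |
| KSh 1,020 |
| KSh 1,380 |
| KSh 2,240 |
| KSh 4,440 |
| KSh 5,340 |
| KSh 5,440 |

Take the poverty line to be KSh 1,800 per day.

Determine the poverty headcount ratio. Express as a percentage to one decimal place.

3 of the 7 workers have income below KSh 1,800.
H = 3/7 = 42.9%.

42.9%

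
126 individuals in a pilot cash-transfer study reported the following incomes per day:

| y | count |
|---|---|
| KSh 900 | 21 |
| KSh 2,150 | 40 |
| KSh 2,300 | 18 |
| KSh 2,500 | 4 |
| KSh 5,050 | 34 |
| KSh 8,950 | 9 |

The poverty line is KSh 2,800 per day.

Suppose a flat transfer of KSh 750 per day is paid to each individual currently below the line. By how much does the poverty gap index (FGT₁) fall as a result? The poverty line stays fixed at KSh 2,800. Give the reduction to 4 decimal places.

Before: below the line — 21×KSh 900, 40×KSh 2,150, 18×KSh 2,300, 4×KSh 2,500; poverty gap index (FGT₁) = 0.215703.
After the KSh 750 transfer: below the line — 21×KSh 1,650; poverty gap index (FGT₁) = 0.068452.
Reduction = 0.215703 − 0.068452 = 0.1473.

0.1473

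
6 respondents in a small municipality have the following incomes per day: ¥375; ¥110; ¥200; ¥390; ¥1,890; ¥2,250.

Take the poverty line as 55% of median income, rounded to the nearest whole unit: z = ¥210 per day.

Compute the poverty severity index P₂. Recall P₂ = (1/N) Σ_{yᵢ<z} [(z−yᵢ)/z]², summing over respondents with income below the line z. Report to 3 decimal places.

0.038

Below the line: ¥110, ¥200 (q = 2 of N = 6).
Gap ratios (z−y)/z: (210−110)/210 = 0.4762; (210−200)/210 = 0.0476.
Squared: 0.2268; 0.0023.
Sum = 0.229025; P₂ = 0.229025 / 6 = 0.038.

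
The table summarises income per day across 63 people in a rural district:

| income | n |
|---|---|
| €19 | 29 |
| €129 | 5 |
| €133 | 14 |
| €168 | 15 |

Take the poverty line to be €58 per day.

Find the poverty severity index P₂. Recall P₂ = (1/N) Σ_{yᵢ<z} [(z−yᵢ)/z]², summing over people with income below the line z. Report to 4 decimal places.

0.2081

Poor units: 29×€19 (q = 29 of N = 63).
Shortfall ratios: (58−19)/58 = 0.6724 (×29).
Squared: 0.4521 (×29).
Sum = 13.112069; P₂ = 13.112069 / 63 = 0.2081.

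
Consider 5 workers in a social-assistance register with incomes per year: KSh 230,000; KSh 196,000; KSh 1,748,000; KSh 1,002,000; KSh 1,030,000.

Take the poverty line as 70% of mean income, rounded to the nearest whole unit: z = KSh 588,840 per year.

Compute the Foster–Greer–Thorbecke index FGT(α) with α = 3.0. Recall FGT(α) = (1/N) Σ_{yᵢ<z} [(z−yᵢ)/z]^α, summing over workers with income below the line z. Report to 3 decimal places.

0.105

Incomes under z: KSh 196,000, KSh 230,000 (q = 2 of N = 5).
Normalized shortfalls: (588840−196000)/588840 = 0.6671; (588840−230000)/588840 = 0.6094.
Raised to α = 3.0: 0.29693; 0.22631.
Sum = 0.523244; FGT(3.0) = 0.523244 / 5 = 0.105.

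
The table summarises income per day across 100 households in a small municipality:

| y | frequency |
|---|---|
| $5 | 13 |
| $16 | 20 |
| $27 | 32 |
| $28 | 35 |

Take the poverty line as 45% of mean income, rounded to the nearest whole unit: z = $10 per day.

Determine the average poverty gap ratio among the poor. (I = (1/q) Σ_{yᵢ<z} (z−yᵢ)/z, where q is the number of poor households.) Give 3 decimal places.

0.500

Incomes under z: 13×$5 (q = 13 of N = 100).
Shortfall ratios (z−y)/z: 0.5000 (×13); sum = 6.500000.
The income-gap ratio divides by q (the poor only): 6.500000 / 13 = 0.500.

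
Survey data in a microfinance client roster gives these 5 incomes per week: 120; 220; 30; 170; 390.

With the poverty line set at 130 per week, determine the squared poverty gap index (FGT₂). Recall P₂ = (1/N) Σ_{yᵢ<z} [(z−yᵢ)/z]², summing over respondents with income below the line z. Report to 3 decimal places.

0.120

Poor units: 30, 120 (q = 2 of N = 5).
Normalized shortfalls: (130−30)/130 = 0.7692; (130−120)/130 = 0.0769.
Squared: 0.5917; 0.0059.
Sum = 0.597633; P₂ = 0.597633 / 5 = 0.120.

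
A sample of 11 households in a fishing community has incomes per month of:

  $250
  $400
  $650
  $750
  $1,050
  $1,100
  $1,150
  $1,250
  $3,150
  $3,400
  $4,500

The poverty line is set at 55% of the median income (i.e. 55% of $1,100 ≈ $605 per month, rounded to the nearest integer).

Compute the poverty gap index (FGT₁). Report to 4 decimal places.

0.0841

Below z: $250, $400 (q = 2 of N = 11).
Shortfall ratios: (605−250)/605 = 0.5868; (605−400)/605 = 0.3388.
Sum of shortfalls = 0.925620; P₁ averages over all N: 0.925620 / 11 = 0.0841.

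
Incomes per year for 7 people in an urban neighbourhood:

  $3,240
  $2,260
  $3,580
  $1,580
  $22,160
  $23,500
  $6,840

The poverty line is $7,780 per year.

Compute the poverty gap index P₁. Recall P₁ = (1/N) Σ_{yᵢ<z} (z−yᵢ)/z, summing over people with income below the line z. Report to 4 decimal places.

0.3929

Below the line: $1,580, $2,260, $3,240, $3,580, $6,840 (q = 5 of N = 7).
Normalized shortfalls: (7780−1580)/7780 = 0.7969; (7780−2260)/7780 = 0.7095; (7780−3240)/7780 = 0.5835; (7780−3580)/7780 = 0.5398; (7780−6840)/7780 = 0.1208.
Sum of shortfalls = 2.750643; P₁ averages over all N: 2.750643 / 7 = 0.3929.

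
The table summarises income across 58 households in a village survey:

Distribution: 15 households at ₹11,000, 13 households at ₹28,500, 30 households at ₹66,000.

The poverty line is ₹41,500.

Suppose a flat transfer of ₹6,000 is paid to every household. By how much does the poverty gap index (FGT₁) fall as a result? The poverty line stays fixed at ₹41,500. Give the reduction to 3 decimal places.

Before: below the line — 15×₹11,000, 13×₹28,500; poverty gap index (FGT₁) = 0.26028.
After the ₹6,000 transfer: below the line — 15×₹17,000, 13×₹34,500; poverty gap index (FGT₁) = 0.19049.
Reduction = 0.26028 − 0.19049 = 0.070.

0.070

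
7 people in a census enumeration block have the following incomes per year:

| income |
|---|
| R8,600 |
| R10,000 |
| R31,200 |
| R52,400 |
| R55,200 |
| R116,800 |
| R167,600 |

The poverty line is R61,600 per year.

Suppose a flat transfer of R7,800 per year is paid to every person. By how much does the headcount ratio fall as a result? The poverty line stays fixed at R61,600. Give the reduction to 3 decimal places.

Before: below the line — R8,600, R10,000, R31,200, R52,400, R55,200; headcount ratio = 0.71429.
After the R7,800 transfer: below the line — R16,400, R17,800, R39,000, R60,200; headcount ratio = 0.57143.
Reduction = 0.71429 − 0.57143 = 0.143.

0.143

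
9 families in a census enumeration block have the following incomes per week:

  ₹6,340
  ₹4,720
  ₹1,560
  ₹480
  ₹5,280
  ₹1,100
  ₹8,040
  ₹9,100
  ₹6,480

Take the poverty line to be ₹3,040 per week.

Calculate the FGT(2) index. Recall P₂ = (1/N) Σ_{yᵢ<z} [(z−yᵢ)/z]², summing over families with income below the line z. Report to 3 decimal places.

Below z: ₹480, ₹1,100, ₹1,560 (q = 3 of N = 9).
Normalized shortfalls: (3040−480)/3040 = 0.8421; (3040−1100)/3040 = 0.6382; (3040−1560)/3040 = 0.4868.
Squared: 0.7091; 0.4072; 0.2370.
Sum = 1.353402; P₂ = 1.353402 / 9 = 0.150.

0.150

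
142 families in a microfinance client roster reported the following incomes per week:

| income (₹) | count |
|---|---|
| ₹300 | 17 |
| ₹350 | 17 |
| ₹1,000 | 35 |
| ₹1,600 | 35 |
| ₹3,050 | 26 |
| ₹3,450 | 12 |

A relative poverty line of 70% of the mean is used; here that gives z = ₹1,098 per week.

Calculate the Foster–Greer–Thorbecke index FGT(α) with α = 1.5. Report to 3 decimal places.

0.148

Poor units: 17×₹300, 17×₹350, 35×₹1,000 (q = 69 of N = 142).
Normalized shortfalls: (1098−300)/1098 = 0.7268 (×17); (1098−350)/1098 = 0.6812 (×17); (1098−1000)/1098 = 0.0893 (×35).
Raised to α = 1.5: 0.61958 (×17); 0.56228 (×17); 0.02666 (×35).
Sum = 21.024883; FGT(1.5) = 21.024883 / 142 = 0.148.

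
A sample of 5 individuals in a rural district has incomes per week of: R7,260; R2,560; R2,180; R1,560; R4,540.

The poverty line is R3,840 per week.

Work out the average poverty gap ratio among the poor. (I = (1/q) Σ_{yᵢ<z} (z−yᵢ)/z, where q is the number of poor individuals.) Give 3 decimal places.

0.453

Poor units: R1,560, R2,180, R2,560 (q = 3 of N = 5).
Shortfall ratios (z−y)/z: 0.5938, 0.4323, 0.3333; sum = 1.359375.
The income-gap ratio divides by q (the poor only): 1.359375 / 3 = 0.453.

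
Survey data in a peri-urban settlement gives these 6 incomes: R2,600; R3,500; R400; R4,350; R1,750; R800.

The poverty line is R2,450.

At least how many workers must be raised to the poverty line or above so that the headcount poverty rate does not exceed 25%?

Currently q = 3 of N = 6 are below the line (H = 0.500).
A headcount ratio of at most 25% allows at most ⌊0.25 × 6⌋ = 1 poor workers.
So at least 3 − 1 = 2 must be lifted.

2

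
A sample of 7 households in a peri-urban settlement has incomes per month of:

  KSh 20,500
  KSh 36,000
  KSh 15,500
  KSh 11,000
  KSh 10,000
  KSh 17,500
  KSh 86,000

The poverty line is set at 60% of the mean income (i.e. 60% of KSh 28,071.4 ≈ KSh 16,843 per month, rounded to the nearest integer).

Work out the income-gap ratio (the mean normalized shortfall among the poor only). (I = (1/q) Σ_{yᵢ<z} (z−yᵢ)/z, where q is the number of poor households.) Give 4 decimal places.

Poor units: KSh 10,000, KSh 11,000, KSh 15,500 (q = 3 of N = 7).
Shortfall ratios (z−y)/z: 0.4063, 0.3469, 0.0797; sum = 0.832928.
The income-gap ratio divides by q (the poor only): 0.832928 / 3 = 0.2776.

0.2776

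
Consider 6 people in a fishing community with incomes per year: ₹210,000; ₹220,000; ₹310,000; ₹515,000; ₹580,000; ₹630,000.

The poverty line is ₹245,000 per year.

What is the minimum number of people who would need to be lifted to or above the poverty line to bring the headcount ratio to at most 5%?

2

Currently q = 2 of N = 6 are below the line (H = 0.333).
A headcount ratio of at most 5% allows at most ⌊0.05 × 6⌋ = 0 poor people.
So at least 2 − 0 = 2 must be lifted.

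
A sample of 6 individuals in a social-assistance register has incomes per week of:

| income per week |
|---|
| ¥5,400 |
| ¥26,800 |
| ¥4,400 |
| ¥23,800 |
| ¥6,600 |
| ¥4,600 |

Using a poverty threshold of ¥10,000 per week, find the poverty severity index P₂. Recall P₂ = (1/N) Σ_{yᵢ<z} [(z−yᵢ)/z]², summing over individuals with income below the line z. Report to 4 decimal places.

0.1554

Below the line: ¥4,400, ¥4,600, ¥5,400, ¥6,600 (q = 4 of N = 6).
Relative gaps: (10000−4400)/10000 = 0.5600; (10000−4600)/10000 = 0.5400; (10000−5400)/10000 = 0.4600; (10000−6600)/10000 = 0.3400.
Squared: 0.3136; 0.2916; 0.2116; 0.1156.
Sum = 0.932400; P₂ = 0.932400 / 6 = 0.1554.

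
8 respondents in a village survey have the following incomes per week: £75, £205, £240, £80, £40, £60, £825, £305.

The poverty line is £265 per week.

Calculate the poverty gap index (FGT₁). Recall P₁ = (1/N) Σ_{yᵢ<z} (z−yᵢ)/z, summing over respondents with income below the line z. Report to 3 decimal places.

Below the line: £40, £60, £75, £80, £205, £240 (q = 6 of N = 8).
Relative gaps: (265−40)/265 = 0.8491; (265−60)/265 = 0.7736; (265−75)/265 = 0.7170; (265−80)/265 = 0.6981; (265−205)/265 = 0.2264; (265−240)/265 = 0.0943.
Sum of shortfalls = 3.358491; P₁ averages over all N: 3.358491 / 8 = 0.420.

0.420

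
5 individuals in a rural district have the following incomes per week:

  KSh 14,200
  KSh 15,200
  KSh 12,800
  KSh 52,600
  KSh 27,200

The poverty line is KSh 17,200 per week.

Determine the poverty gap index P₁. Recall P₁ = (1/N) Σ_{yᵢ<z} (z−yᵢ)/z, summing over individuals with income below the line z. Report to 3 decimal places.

0.109

Below z: KSh 12,800, KSh 14,200, KSh 15,200 (q = 3 of N = 5).
Gap ratios (z−y)/z: (17200−12800)/17200 = 0.2558; (17200−14200)/17200 = 0.1744; (17200−15200)/17200 = 0.1163.
Sum of shortfalls = 0.546512; P₁ averages over all N: 0.546512 / 5 = 0.109.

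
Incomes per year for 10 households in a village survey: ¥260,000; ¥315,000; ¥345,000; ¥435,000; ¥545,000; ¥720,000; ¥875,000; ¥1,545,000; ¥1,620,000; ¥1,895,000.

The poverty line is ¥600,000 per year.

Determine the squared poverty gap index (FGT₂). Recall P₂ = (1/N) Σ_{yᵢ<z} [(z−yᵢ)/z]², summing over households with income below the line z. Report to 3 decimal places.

0.081

Below z: ¥260,000, ¥315,000, ¥345,000, ¥435,000, ¥545,000 (q = 5 of N = 10).
Shortfall ratios: (600000−260000)/600000 = 0.5667; (600000−315000)/600000 = 0.4750; (600000−345000)/600000 = 0.4250; (600000−435000)/600000 = 0.2750; (600000−545000)/600000 = 0.0917.
Squared: 0.3211; 0.2256; 0.1806; 0.0756; 0.0084.
Sum = 0.811389; P₂ = 0.811389 / 10 = 0.081.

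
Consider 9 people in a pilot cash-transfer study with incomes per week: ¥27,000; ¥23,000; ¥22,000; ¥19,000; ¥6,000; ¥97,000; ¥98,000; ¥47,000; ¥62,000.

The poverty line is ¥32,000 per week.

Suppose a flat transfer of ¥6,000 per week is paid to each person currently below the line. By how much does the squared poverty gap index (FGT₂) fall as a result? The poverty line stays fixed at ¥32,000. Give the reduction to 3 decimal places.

0.063

Before: below the line — ¥6,000, ¥19,000, ¥22,000, ¥23,000, ¥27,000; squared poverty gap index (FGT₂) = 0.11404.
After the ¥6,000 transfer: below the line — ¥12,000, ¥25,000, ¥28,000, ¥29,000; squared poverty gap index (FGT₂) = 0.05143.
Reduction = 0.11404 − 0.05143 = 0.063.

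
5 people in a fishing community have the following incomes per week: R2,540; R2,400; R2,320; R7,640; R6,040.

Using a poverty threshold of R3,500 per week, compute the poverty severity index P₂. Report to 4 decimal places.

0.0575

Poor units: R2,320, R2,400, R2,540 (q = 3 of N = 5).
Relative gaps: (3500−2320)/3500 = 0.3371; (3500−2400)/3500 = 0.3143; (3500−2540)/3500 = 0.2743.
Squared: 0.1137; 0.0988; 0.0752.
Sum = 0.287673; P₂ = 0.287673 / 5 = 0.0575.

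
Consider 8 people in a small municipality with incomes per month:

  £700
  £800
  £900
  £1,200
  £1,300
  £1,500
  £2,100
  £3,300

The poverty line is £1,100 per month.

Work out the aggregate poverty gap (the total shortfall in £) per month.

Poor units: £700, £800, £900 (q = 3 of N = 8).
Individual gaps: 1100−700 = 400; 1100−800 = 300; 1100−900 = 200.
Aggregate gap = £900.

£900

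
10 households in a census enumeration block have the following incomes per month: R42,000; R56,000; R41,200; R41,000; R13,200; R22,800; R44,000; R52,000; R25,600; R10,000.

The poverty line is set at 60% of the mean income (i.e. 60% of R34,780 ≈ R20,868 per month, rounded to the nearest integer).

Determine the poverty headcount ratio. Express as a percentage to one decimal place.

20.0%

2 of the 10 households have income below R20,868.
H = 2/10 = 20.0%.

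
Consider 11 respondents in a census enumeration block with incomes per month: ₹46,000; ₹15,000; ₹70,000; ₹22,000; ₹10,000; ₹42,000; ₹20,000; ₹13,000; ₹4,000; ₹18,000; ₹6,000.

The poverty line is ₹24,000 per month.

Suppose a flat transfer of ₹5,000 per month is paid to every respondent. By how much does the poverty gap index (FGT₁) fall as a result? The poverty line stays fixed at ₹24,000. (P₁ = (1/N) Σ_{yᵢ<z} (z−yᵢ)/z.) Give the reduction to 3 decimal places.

0.136

Before: below the line — ₹4,000, ₹6,000, ₹10,000, ₹13,000, ₹15,000, ₹18,000, ₹20,000, ₹22,000; poverty gap index (FGT₁) = 0.31818.
After the ₹5,000 transfer: below the line — ₹9,000, ₹11,000, ₹15,000, ₹18,000, ₹20,000, ₹23,000; poverty gap index (FGT₁) = 0.18182.
Reduction = 0.31818 − 0.18182 = 0.136.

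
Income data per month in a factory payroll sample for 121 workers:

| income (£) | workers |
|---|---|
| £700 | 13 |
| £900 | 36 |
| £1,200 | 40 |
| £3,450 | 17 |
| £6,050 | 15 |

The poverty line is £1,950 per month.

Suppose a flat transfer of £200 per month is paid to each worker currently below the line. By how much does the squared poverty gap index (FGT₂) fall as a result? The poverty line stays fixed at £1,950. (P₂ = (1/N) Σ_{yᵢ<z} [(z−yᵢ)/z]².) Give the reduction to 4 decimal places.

0.0653

Before: below the line — 13×£700, 36×£900, 40×£1,200; squared poverty gap index (FGT₂) = 0.179313.
After the £200 transfer: below the line — 13×£900, 36×£1,100, 40×£1,400; squared poverty gap index (FGT₂) = 0.113980.
Reduction = 0.179313 − 0.113980 = 0.0653.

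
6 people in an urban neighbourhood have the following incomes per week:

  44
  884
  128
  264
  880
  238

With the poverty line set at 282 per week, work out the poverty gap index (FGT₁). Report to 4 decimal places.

0.2683

Poor units: 44, 128, 238, 264 (q = 4 of N = 6).
Normalized shortfalls: (282−44)/282 = 0.8440; (282−128)/282 = 0.5461; (282−238)/282 = 0.1560; (282−264)/282 = 0.0638.
Σ = 1.609929. Dividing by the full population N = 6 gives P₁ = 0.2683.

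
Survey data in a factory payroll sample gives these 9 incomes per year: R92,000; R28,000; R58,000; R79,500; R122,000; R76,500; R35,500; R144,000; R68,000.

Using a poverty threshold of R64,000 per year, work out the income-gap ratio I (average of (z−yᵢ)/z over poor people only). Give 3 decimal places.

Incomes under z: R28,000, R35,500, R58,000 (q = 3 of N = 9).
Relative gaps: 0.5625, 0.4453, 0.0938; sum = 1.101562.
The income-gap ratio divides by q (the poor only): 1.101562 / 3 = 0.367.

0.367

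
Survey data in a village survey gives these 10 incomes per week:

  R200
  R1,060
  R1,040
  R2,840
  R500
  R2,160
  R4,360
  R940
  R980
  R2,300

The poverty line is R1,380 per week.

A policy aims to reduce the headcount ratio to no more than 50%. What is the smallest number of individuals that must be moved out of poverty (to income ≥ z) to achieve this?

Currently q = 6 of N = 10 are below the line (H = 0.600).
A headcount ratio of at most 50% allows at most ⌊0.50 × 10⌋ = 5 poor individuals.
So at least 6 − 5 = 1 must be lifted.

1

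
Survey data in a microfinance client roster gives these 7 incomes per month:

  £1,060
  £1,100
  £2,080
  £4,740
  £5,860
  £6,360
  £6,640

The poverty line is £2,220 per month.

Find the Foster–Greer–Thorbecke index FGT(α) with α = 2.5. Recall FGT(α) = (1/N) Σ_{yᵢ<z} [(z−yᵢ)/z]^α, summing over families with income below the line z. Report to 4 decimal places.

0.0542

Incomes under z: £1,060, £1,100, £2,080 (q = 3 of N = 7).
Shortfall ratios: (2220−1060)/2220 = 0.5225; (2220−1100)/2220 = 0.5045; (2220−2080)/2220 = 0.0631.
Raised to α = 2.5: 0.19736; 0.18079; 0.00100.
Sum = 0.379145; FGT(2.5) = 0.379145 / 7 = 0.0542.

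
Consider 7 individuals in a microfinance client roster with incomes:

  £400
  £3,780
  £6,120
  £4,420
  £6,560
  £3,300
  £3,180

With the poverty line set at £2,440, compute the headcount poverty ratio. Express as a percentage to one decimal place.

1 of the 7 individuals have income below £2,440.
H = 1/7 = 14.3%.

14.3%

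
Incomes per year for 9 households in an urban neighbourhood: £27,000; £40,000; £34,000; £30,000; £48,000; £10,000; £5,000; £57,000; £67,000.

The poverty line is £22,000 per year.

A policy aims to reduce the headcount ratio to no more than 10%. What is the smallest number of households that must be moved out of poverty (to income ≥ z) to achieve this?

Currently q = 2 of N = 9 are below the line (H = 0.222).
A headcount ratio of at most 10% allows at most ⌊0.10 × 9⌋ = 0 poor households.
So at least 2 − 0 = 2 must be lifted.

2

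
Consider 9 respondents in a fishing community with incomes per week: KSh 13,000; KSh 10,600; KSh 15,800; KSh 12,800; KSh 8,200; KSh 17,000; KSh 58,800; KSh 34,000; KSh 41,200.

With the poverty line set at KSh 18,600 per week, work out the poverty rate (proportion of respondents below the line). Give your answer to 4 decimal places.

6 of the 9 respondents have income below KSh 18,600.
H = 6/9 = 0.6667.

0.6667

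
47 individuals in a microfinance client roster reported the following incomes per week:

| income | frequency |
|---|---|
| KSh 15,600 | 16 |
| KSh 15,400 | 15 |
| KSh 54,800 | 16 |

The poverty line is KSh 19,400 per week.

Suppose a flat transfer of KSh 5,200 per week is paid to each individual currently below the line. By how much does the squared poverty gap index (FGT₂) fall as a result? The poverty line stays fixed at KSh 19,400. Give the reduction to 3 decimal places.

Before: below the line — 15×KSh 15,400, 16×KSh 15,600; squared poverty gap index (FGT₂) = 0.02663.
After the KSh 5,200 transfer: below the line — none; squared poverty gap index (FGT₂) = 0.00000.
Reduction = 0.02663 − 0.00000 = 0.027.

0.027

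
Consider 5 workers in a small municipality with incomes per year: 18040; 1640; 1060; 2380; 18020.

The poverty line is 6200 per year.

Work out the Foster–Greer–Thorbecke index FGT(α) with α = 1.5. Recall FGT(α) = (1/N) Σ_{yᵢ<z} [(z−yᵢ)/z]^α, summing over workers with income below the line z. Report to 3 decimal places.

Below the line: 1060, 1640, 2380 (q = 3 of N = 5).
Shortfall ratios: (6200−1060)/6200 = 0.8290; (6200−1640)/6200 = 0.7355; (6200−2380)/6200 = 0.6161.
Raised to α = 1.5: 0.75484; 0.63075; 0.48362.
Sum = 1.869221; FGT(1.5) = 1.869221 / 5 = 0.374.

0.374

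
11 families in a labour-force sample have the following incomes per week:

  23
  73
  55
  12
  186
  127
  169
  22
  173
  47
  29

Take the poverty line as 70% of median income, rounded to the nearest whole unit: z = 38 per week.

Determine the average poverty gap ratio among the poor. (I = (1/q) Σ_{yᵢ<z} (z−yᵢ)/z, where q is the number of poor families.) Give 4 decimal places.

0.4342

Below z: 12, 22, 23, 29 (q = 4 of N = 11).
Shortfall ratios (z−y)/z: 0.6842, 0.4211, 0.3947, 0.2368; sum = 1.736842.
The income-gap ratio divides by q (the poor only): 1.736842 / 4 = 0.4342.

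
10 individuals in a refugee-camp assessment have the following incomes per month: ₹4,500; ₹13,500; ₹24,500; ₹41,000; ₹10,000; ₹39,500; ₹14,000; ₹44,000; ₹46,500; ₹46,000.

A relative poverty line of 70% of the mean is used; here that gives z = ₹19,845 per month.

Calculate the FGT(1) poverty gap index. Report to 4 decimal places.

0.1884

Below the line: ₹4,500, ₹10,000, ₹13,500, ₹14,000 (q = 4 of N = 10).
Normalized shortfalls: (19845−4500)/19845 = 0.7732; (19845−10000)/19845 = 0.4961; (19845−13500)/19845 = 0.3197; (19845−14000)/19845 = 0.2945.
Σ = 1.883598. Dividing by the full population N = 10 gives P₁ = 0.1884.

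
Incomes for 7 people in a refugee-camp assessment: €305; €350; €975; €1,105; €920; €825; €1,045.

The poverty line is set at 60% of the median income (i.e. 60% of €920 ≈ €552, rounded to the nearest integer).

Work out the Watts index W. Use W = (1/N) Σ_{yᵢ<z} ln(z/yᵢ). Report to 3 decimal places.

Incomes under z: €305, €350 (q = 2 of N = 7).
ln(z/y) terms: ln(552/305) = 0.5932; ln(552/350) = 0.4556.
W = 1.048851 / 7 = 0.150.

0.150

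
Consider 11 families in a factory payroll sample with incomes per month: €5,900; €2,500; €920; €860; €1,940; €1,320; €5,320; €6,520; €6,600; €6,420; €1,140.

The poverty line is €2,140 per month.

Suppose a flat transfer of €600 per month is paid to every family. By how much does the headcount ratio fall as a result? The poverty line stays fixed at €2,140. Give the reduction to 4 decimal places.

Before: below the line — €860, €920, €1,140, €1,320, €1,940; headcount ratio = 0.454545.
After the €600 transfer: below the line — €1,460, €1,520, €1,740, €1,920; headcount ratio = 0.363636.
Reduction = 0.454545 − 0.363636 = 0.0909.

0.0909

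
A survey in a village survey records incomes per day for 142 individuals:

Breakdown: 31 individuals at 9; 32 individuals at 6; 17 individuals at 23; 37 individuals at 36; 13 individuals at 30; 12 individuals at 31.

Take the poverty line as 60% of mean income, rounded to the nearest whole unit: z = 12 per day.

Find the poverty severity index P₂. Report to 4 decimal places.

0.0700

Poor units: 32×6, 31×9 (q = 63 of N = 142).
Relative gaps: (12−6)/12 = 0.5000 (×32); (12−9)/12 = 0.2500 (×31).
Squared: 0.2500 (×32); 0.0625 (×31).
Sum = 9.937500; P₂ = 9.937500 / 142 = 0.0700.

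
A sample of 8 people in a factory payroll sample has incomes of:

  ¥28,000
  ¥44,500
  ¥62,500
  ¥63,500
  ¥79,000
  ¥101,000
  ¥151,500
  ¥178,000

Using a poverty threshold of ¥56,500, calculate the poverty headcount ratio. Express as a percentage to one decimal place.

25.0%

2 of the 8 people have income below ¥56,500.
H = 2/8 = 25.0%.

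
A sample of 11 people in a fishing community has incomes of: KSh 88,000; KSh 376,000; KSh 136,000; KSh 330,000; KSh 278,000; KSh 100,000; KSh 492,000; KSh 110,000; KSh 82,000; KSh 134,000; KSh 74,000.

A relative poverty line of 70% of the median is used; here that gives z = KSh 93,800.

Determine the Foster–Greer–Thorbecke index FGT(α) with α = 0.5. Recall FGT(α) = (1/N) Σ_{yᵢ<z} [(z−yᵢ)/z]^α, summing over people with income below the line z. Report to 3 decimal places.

0.097

Incomes under z: KSh 74,000, KSh 82,000, KSh 88,000 (q = 3 of N = 11).
Gap ratios (z−y)/z: (93800−74000)/93800 = 0.2111; (93800−82000)/93800 = 0.1258; (93800−88000)/93800 = 0.0618.
Raised to α = 0.5: 0.45944; 0.35468; 0.24866.
Sum = 1.062789; FGT(0.5) = 1.062789 / 11 = 0.097.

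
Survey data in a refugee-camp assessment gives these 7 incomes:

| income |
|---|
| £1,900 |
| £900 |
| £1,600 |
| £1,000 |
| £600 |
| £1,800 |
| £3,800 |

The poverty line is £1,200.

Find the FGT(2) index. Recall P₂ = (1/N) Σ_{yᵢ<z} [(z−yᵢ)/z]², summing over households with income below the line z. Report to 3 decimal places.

0.049

Below the line: £600, £900, £1,000 (q = 3 of N = 7).
Relative gaps: (1200−600)/1200 = 0.5000; (1200−900)/1200 = 0.2500; (1200−1000)/1200 = 0.1667.
Squared: 0.2500; 0.0625; 0.0278.
Sum = 0.340278; P₂ = 0.340278 / 7 = 0.049.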